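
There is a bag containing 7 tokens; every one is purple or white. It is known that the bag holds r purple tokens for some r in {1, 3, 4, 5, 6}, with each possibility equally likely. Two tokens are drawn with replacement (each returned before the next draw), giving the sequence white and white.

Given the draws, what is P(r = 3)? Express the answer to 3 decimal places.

Compute the likelihood of the observed sequence for each case: P(data | r = 1) = (6/7)(6/7) = 36/49; P(data | r = 3) = (4/7)(4/7) = 16/49; P(data | r = 4) = (3/7)(3/7) = 9/49; P(data | r = 5) = (2/7)(2/7) = 4/49; P(data | r = 6) = (1/7)(1/7) = 1/49.
Multiplying each by its prior: 1/5 · 36/49 = 36/245, 1/5 · 16/49 = 16/245, 1/5 · 9/49 = 9/245, 1/5 · 4/49 = 4/245, 1/5 · 1/49 = 1/245; summing to 66/245.
By Bayes' rule, P(r = 3 | data) = (16/245) / (66/245) = 8/33.

0.242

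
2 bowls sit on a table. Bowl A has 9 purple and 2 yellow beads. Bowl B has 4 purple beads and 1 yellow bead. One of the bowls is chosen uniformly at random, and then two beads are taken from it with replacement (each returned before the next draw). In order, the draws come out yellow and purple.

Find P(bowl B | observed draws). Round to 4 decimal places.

0.5182

Compute the likelihood of the observed sequence for each case: P(data | bowl A) = (2/11)(9/11) = 0.14876; P(data | bowl B) = (1/5)(4/5) = 0.16.
Weighting by the prior gives 1/2 · 0.14876 = 0.07438, 1/2 · 0.16 = 0.08; summing to 0.15438.
So P(bowl B | data) = (0.08) / (0.15438) = 0.5182.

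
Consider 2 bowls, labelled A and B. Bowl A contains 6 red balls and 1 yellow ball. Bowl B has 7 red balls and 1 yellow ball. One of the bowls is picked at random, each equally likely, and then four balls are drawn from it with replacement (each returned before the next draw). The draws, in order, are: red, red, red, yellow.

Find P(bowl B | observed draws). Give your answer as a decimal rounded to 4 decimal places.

Under each hypothesis, the probability of the observed sequence is: P(data | bowl A) = (6/7)(6/7)(6/7)(1/7) = 0.089963; P(data | bowl B) = (7/8)(7/8)(7/8)(1/8) = 0.08374.
The prior-weighted likelihoods are 1/2 · 0.089963 = 0.044981, 1/2 · 0.08374 = 0.04187; summing to 0.086851.
Hence P(bowl B | data) = (0.04187) / (0.086851) = 0.48209.

0.4821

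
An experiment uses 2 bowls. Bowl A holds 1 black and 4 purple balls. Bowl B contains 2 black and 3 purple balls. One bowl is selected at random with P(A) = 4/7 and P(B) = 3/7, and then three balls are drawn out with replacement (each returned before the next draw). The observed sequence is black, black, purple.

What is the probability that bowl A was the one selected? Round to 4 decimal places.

0.3077

For each hypothesis, P(data | H) works out to: P(data | bowl A) = (1/5)(1/5)(4/5) = 4/125; P(data | bowl B) = (2/5)(2/5)(3/5) = 12/125.
Multiplying each by its prior: 4/7 · 4/125 = 16/875, 3/7 · 12/125 = 36/875; these sum to 52/875.
So P(bowl A | data) = (16/875) / (52/875) = 4/13.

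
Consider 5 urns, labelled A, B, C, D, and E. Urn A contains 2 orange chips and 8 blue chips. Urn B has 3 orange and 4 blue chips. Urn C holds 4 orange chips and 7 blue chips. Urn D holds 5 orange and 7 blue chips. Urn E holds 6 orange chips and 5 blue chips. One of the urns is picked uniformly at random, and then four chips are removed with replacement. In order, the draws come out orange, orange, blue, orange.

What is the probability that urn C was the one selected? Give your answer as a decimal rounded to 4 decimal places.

Under each hypothesis, the probability of the observed sequence is: P(data | urn A) = (2/10)(2/10)(8/10)(2/10) = 0.0064; P(data | urn B) = (3/7)(3/7)(4/7)(3/7) = 0.044981; P(data | urn C) = (4/11)(4/11)(7/11)(4/11) = 0.030599; P(data | urn D) = (5/12)(5/12)(7/12)(5/12) = 0.042197; P(data | urn E) = (6/11)(6/11)(5/11)(6/11) = 0.073765.
The prior-weighted likelihoods are 1/5 · 0.0064 = 0.00128, 1/5 · 0.044981 = 0.0089963, 1/5 · 0.030599 = 0.0061198, 1/5 · 0.042197 = 0.0084394, 1/5 · 0.073765 = 0.014753; summing to 0.039589.
By Bayes' rule, P(urn C | data) = (0.0061198) / (0.039589) = 0.15459.

0.1546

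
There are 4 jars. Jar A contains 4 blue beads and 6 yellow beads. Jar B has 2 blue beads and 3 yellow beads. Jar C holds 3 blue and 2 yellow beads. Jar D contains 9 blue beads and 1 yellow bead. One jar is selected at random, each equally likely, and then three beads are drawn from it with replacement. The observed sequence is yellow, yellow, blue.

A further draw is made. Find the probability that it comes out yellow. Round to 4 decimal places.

Under each hypothesis, the probability of the observed sequence is: P(data | jar A) = (6/10)(6/10)(4/10) = 0.144; P(data | jar B) = (3/5)(3/5)(2/5) = 0.144; P(data | jar C) = (2/5)(2/5)(3/5) = 0.096; P(data | jar D) = (1/10)(1/10)(9/10) = 0.009.
Weighting by the prior gives 1/4 · 0.144 = 0.036, 1/4 · 0.144 = 0.036, 1/4 · 0.096 = 0.024, 1/4 · 0.009 = 0.00225; summing to 0.09825.
Normalising, the posterior is P(jar A | data) = 0.36641, P(jar B | data) = 0.36641, P(jar C | data) = 0.24427, P(jar D | data) = 0.022901.
So P(yellow next | data) = Σ P(yellow next | H) P(H | data) = (3/5)(0.36641) + (3/5)(0.36641) + (2/5)(0.24427) + (1/10)(0.022901) = 0.53969.

0.5397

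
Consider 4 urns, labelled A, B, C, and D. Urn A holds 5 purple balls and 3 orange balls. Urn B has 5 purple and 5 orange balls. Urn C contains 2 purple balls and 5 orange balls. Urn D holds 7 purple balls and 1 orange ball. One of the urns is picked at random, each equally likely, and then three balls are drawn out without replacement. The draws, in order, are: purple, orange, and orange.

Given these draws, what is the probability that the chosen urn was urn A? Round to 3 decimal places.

Under each hypothesis, the probability of the observed sequence is: P(data | urn A) = (5/8)(3/7)(2/6) = 0.089286; P(data | urn B) = (5/10)(5/9)(4/8) = 0.13889; P(data | urn C) = (2/7)(5/6)(4/5) = 0.19048; P(data | urn D) = (7/8)(1/7)(0/6) = 0.
Multiplying each by its prior: 1/4 · 0.089286 = 0.022321, 1/4 · 0.13889 = 0.034722, 1/4 · 0.19048 = 0.047619, 1/4 · 0 = 0; these sum to 0.10466.
Therefore the posterior P(urn A | data) = (0.022321) / (0.10466) = 0.21327.

0.213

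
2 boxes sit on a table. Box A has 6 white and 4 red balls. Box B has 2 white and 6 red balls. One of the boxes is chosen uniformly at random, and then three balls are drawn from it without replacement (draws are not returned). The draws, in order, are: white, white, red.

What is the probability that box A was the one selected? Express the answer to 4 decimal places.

0.8235

For each hypothesis, P(data | H) works out to: P(data | box A) = (6/10)(5/9)(4/8) = 1/6; P(data | box B) = (2/8)(1/7)(6/6) = 1/28.
The prior-weighted likelihoods are 1/2 · 1/6 = 1/12, 1/2 · 1/28 = 1/56; with total 17/168.
So P(box A | data) = (1/12) / (17/168) = 14/17.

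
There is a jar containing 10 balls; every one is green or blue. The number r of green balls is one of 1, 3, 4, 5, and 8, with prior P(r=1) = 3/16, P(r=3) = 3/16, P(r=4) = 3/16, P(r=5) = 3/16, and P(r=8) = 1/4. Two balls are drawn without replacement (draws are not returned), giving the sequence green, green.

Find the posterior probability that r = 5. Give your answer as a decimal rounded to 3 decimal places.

0.178

Under each hypothesis, the probability of the observed sequence is: P(data | r = 1) = (1/10)(0/9) = 0; P(data | r = 3) = (3/10)(2/9) = 1/15; P(data | r = 4) = (4/10)(3/9) = 2/15; P(data | r = 5) = (5/10)(4/9) = 2/9; P(data | r = 8) = (8/10)(7/9) = 28/45.
Weighting by the prior gives 3/16 · 0 = 0, 3/16 · 1/15 = 1/80, 3/16 · 2/15 = 1/40, 3/16 · 2/9 = 1/24, 1/4 · 28/45 = 7/45; summing to 169/720.
So P(r = 5 | data) = (1/24) / (169/720) = 30/169.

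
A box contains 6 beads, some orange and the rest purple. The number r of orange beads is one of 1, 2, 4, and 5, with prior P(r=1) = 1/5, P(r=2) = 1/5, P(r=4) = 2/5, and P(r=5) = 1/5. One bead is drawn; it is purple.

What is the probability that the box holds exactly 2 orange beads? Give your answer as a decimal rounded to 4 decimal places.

The likelihood of this draw under each hypothesis: P(data | r = 1) = (5/6) = 5/6; P(data | r = 2) = (4/6) = 2/3; P(data | r = 4) = (2/6) = 1/3; P(data | r = 5) = (1/6) = 1/6.
Multiplying each by its prior: 1/5 · 5/6 = 1/6, 1/5 · 2/3 = 2/15, 2/5 · 1/3 = 2/15, 1/5 · 1/6 = 1/30; these sum to 7/15.
Hence P(r = 2 | data) = (2/15) / (7/15) = 2/7.

0.2857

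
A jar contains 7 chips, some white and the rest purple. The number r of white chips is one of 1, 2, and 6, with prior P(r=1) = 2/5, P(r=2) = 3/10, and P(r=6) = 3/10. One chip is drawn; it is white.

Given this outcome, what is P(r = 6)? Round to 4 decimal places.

0.6429

The likelihood of this draw under each hypothesis: P(data | r = 1) = (1/7) = 1/7; P(data | r = 2) = (2/7) = 2/7; P(data | r = 6) = (6/7) = 6/7.
Weighting by the prior gives 2/5 · 1/7 = 2/35, 3/10 · 2/7 = 3/35, 3/10 · 6/7 = 9/35; summing to 2/5.
Therefore the posterior P(r = 6 | data) = (9/35) / (2/5) = 9/14.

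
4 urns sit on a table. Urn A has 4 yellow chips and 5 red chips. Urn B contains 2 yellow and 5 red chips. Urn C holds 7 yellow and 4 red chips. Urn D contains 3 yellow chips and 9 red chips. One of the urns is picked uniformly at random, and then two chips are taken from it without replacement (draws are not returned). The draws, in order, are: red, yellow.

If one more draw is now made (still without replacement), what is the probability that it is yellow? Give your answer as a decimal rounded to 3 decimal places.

The likelihood of the observed sequence under each hypothesis: P(data | urn A) = (5/9)(4/8) = 0.27778; P(data | urn B) = (5/7)(2/6) = 0.2381; P(data | urn C) = (4/11)(7/10) = 0.25455; P(data | urn D) = (9/12)(3/11) = 0.20455.
Weighting by the prior gives 1/4 · 0.27778 = 0.069444, 1/4 · 0.2381 = 0.059524, 1/4 · 0.25455 = 0.063636, 1/4 · 0.20455 = 0.051136; summing to 0.24374.
Normalising, the posterior is P(urn A | data) = 0.28491, P(urn B | data) = 0.24421, P(urn C | data) = 0.26108, P(urn D | data) = 0.2098.
Averaging over the posterior, P(yellow next | data) = (3/7)(0.28491) + (1/5)(0.24421) + (2/3)(0.26108) + (1/5)(0.2098) = 0.38696.

0.387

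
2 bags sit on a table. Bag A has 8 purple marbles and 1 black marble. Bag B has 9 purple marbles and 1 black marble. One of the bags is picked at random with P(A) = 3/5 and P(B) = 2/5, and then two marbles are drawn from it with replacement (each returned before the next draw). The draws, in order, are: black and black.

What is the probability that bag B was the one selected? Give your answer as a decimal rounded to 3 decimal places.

0.351

Under each hypothesis, the probability of the observed sequence is: P(data | bag A) = (1/9)(1/9) = 0.012346; P(data | bag B) = (1/10)(1/10) = 0.01.
The prior-weighted likelihoods are 3/5 · 0.012346 = 0.0074074, 2/5 · 0.01 = 0.004; with total 0.011407.
Therefore the posterior P(bag B | data) = (0.004) / (0.011407) = 0.35065.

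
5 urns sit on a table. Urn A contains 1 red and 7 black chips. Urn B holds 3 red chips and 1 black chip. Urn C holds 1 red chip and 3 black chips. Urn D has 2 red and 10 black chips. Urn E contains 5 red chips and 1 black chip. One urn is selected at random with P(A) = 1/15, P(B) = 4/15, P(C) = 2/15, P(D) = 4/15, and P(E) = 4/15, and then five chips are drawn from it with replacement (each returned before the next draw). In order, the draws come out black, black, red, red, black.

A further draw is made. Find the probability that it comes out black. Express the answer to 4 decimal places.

0.6451

Under each hypothesis, the probability of the observed sequence is: P(data | urn A) = (7/8)(7/8)(1/8)(1/8)(7/8) = 0.010468; P(data | urn B) = (1/4)(1/4)(3/4)(3/4)(1/4) = 0.0087891; P(data | urn C) = (3/4)(3/4)(1/4)(1/4)(3/4) = 0.026367; P(data | urn D) = (10/12)(10/12)(2/12)(2/12)(10/12) = 0.016075; P(data | urn E) = (1/6)(1/6)(5/6)(5/6)(1/6) = 0.003215.
Weighting by the prior gives 1/15 · 0.010468 = 0.00069784, 4/15 · 0.0087891 = 0.0023437, 2/15 · 0.026367 = 0.0035156, 4/15 · 0.016075 = 0.0042867, 4/15 · 0.003215 = 0.00085734; these sum to 0.011701.
The posterior is then P(urn A | data) = 0.059638, P(urn B | data) = 0.2003, P(urn C | data) = 0.30045, P(urn D | data) = 0.36635, P(urn E | data) = 0.073269.
So P(black next | data) = Σ P(black next | H) P(H | data) = (7/8)(0.059638) + (1/4)(0.2003) + (3/4)(0.30045) + (5/6)(0.36635) + (1/6)(0.073269) = 0.64509.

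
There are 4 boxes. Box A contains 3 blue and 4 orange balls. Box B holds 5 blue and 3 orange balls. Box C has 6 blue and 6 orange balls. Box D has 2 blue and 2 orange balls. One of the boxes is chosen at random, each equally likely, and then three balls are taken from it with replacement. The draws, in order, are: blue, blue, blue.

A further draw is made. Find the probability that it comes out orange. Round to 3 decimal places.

Under each hypothesis, the probability of the observed sequence is: P(data | box A) = (3/7)(3/7)(3/7) = 0.078717; P(data | box B) = (5/8)(5/8)(5/8) = 0.24414; P(data | box C) = (6/12)(6/12)(6/12) = 0.125; P(data | box D) = (2/4)(2/4)(2/4) = 0.125.
Weighting by the prior gives 1/4 · 0.078717 = 0.019679, 1/4 · 0.24414 = 0.061035, 1/4 · 0.125 = 0.03125, 1/4 · 0.125 = 0.03125; these sum to 0.14321.
The posterior is then P(box A | data) = 0.13741, P(box B | data) = 0.42618, P(box C | data) = 0.2182, P(box D | data) = 0.2182.
So P(orange next | data) = Σ P(orange next | H) P(H | data) = (4/7)(0.13741) + (3/8)(0.42618) + (1/2)(0.2182) + (1/2)(0.2182) = 0.45654.

0.457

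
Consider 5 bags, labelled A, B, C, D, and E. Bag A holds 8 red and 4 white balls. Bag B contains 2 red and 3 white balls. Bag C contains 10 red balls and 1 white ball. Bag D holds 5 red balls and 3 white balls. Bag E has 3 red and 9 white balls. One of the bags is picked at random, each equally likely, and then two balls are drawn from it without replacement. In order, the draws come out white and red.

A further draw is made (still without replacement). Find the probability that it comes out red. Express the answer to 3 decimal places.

The likelihood of the observed sequence under each hypothesis: P(data | bag A) = (4/12)(8/11) = 0.24242; P(data | bag B) = (3/5)(2/4) = 0.3; P(data | bag C) = (1/11)(10/10) = 0.090909; P(data | bag D) = (3/8)(5/7) = 0.26786; P(data | bag E) = (9/12)(3/11) = 0.20455.
Weighting by the prior gives 1/5 · 0.24242 = 0.048485, 1/5 · 0.3 = 0.06, 1/5 · 0.090909 = 0.018182, 1/5 · 0.26786 = 0.053571, 1/5 · 0.20455 = 0.040909; summing to 0.22115.
The posterior is then P(bag A | data) = 0.21924, P(bag B | data) = 0.27131, P(bag C | data) = 0.082216, P(bag D | data) = 0.24224, P(bag E | data) = 0.18499.
Averaging over the posterior, P(red next | data) = (7/10)(0.21924) + (1/3)(0.27131) + (1)(0.082216) + (2/3)(0.24224) + (1/5)(0.18499) = 0.52462.

0.525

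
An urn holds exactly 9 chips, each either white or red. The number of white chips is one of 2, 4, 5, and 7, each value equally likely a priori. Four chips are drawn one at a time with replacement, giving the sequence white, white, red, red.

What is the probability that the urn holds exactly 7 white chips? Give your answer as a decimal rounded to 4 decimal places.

The likelihood of the observed sequence under each hypothesis: P(data | r = 2) = (2/9)(2/9)(7/9)(7/9) = 0.029873; P(data | r = 4) = (4/9)(4/9)(5/9)(5/9) = 0.060966; P(data | r = 5) = (5/9)(5/9)(4/9)(4/9) = 0.060966; P(data | r = 7) = (7/9)(7/9)(2/9)(2/9) = 0.029873.
Multiplying each by its prior: 1/4 · 0.029873 = 0.0074684, 1/4 · 0.060966 = 0.015242, 1/4 · 0.060966 = 0.015242, 1/4 · 0.029873 = 0.0074684; with total 0.04542.
So P(r = 7 | data) = (0.0074684) / (0.04542) = 0.16443.

0.1644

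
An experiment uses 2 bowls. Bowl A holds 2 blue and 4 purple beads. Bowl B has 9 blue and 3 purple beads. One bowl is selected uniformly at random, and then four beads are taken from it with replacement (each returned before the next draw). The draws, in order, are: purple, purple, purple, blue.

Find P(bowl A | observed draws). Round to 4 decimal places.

0.8939

For each hypothesis, P(data | H) works out to: P(data | bowl A) = (4/6)(4/6)(4/6)(2/6) = 0.098765; P(data | bowl B) = (3/12)(3/12)(3/12)(9/12) = 0.011719.
The prior-weighted likelihoods are 1/2 · 0.098765 = 0.049383, 1/2 · 0.011719 = 0.0058594; these sum to 0.055242.
So P(bowl A | data) = (0.049383) / (0.055242) = 0.89393.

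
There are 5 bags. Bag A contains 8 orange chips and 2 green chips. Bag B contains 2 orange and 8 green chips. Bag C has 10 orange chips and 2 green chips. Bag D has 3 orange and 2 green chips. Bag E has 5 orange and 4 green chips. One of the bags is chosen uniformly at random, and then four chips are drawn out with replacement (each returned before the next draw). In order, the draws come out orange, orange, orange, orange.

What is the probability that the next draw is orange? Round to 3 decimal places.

For each hypothesis, P(data | H) works out to: P(data | bag A) = (8/10)(8/10)(8/10)(8/10) = 0.4096; P(data | bag B) = (2/10)(2/10)(2/10)(2/10) = 0.0016; P(data | bag C) = (10/12)(10/12)(10/12)(10/12) = 0.48225; P(data | bag D) = (3/5)(3/5)(3/5)(3/5) = 0.1296; P(data | bag E) = (5/9)(5/9)(5/9)(5/9) = 0.09526.
Multiplying each by its prior: 1/5 · 0.4096 = 0.08192, 1/5 · 0.0016 = 0.00032, 1/5 · 0.48225 = 0.096451, 1/5 · 0.1296 = 0.02592, 1/5 · 0.09526 = 0.019052; with total 0.22366.
Dividing through by the total gives posterior P(bag A | data) = 0.36627, P(bag B | data) = 0.0014307, P(bag C | data) = 0.43123, P(bag D | data) = 0.11589, P(bag E | data) = 0.085182.
So P(orange next | data) = Σ P(orange next | H) P(H | data) = (4/5)(0.36627) + (1/5)(0.0014307) + (5/6)(0.43123) + (3/5)(0.11589) + (5/9)(0.085182) = 0.76952.

0.770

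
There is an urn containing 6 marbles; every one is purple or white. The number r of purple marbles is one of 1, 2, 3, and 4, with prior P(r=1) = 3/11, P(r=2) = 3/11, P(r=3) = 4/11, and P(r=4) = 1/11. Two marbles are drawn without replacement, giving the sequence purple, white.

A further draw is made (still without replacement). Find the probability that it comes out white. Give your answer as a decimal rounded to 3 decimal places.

0.639

Compute the likelihood of the observed sequence for each case: P(data | r = 1) = (1/6)(5/5) = 1/6; P(data | r = 2) = (2/6)(4/5) = 4/15; P(data | r = 3) = (3/6)(3/5) = 3/10; P(data | r = 4) = (4/6)(2/5) = 4/15.
Multiplying each by its prior: 3/11 · 1/6 = 1/22, 3/11 · 4/15 = 4/55, 4/11 · 3/10 = 6/55, 1/11 · 4/15 = 4/165; these sum to 83/330.
The posterior is then P(r = 1 | data) = 15/83, P(r = 2 | data) = 24/83, P(r = 3 | data) = 36/83, P(r = 4 | data) = 8/83.
So P(white next | data) = Σ P(white next | H) P(H | data) = (1)(15/83) + (3/4)(24/83) + (1/2)(36/83) + (1/4)(8/83) = 53/83.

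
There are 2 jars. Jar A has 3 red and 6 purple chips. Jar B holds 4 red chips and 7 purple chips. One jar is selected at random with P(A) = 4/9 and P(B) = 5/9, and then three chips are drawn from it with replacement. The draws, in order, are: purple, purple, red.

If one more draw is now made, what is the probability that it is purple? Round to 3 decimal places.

Under each hypothesis, the probability of the observed sequence is: P(data | jar A) = (6/9)(6/9)(3/9) = 0.14815; P(data | jar B) = (7/11)(7/11)(4/11) = 0.14726.
The prior-weighted likelihoods are 4/9 · 0.14815 = 0.065844, 5/9 · 0.14726 = 0.08181; summing to 0.14765.
Normalising, the posterior is P(jar A | data) = 0.44593, P(jar B | data) = 0.55407.
Averaging over the posterior, P(purple next | data) = (2/3)(0.44593) + (7/11)(0.55407) = 0.64988.

0.650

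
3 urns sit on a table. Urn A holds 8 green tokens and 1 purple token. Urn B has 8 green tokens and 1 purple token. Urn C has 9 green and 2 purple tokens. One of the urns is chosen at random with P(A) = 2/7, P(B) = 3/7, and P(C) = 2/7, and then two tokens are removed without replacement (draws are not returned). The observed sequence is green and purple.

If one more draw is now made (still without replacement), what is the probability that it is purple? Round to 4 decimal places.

0.0412

Compute the likelihood of the observed sequence for each case: P(data | urn A) = (8/9)(1/8) = 0.11111; P(data | urn B) = (8/9)(1/8) = 0.11111; P(data | urn C) = (9/11)(2/10) = 0.16364.
The prior-weighted likelihoods are 2/7 · 0.11111 = 0.031746, 3/7 · 0.11111 = 0.047619, 2/7 · 0.16364 = 0.046753; with total 0.12612.
Dividing through by the total gives posterior P(urn A | data) = 0.25172, P(urn B | data) = 0.37757, P(urn C | data) = 0.37071.
The predictive probability is P(purple next | data) = (0)(0.25172) + (0)(0.37757) + (1/9)(0.37071) = 0.04119.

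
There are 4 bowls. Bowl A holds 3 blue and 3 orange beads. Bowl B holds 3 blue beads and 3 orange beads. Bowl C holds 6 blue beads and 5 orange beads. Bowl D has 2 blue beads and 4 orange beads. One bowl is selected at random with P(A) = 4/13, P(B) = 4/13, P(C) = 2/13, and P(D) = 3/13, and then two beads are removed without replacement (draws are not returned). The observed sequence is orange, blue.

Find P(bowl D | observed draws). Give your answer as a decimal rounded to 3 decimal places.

0.214

The likelihood of the observed sequence under each hypothesis: P(data | bowl A) = (3/6)(3/5) = 3/10; P(data | bowl B) = (3/6)(3/5) = 3/10; P(data | bowl C) = (5/11)(6/10) = 3/11; P(data | bowl D) = (4/6)(2/5) = 4/15.
Weighting by the prior gives 4/13 · 3/10 = 6/65, 4/13 · 3/10 = 6/65, 2/13 · 3/11 = 6/143, 3/13 · 4/15 = 4/65; these sum to 206/715.
By Bayes' rule, P(bowl D | data) = (4/65) / (206/715) = 22/103.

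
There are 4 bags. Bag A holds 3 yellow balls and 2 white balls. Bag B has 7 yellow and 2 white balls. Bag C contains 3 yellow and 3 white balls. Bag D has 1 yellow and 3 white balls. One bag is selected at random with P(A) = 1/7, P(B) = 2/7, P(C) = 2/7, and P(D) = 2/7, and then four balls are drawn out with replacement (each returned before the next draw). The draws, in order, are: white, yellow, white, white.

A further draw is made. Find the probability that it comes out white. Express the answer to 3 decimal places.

Under each hypothesis, the probability of the observed sequence is: P(data | bag A) = (2/5)(3/5)(2/5)(2/5) = 0.0384; P(data | bag B) = (2/9)(7/9)(2/9)(2/9) = 0.0085353; P(data | bag C) = (3/6)(3/6)(3/6)(3/6) = 0.0625; P(data | bag D) = (3/4)(1/4)(3/4)(3/4) = 0.10547.
Multiplying each by its prior: 1/7 · 0.0384 = 0.0054857, 2/7 · 0.0085353 = 0.0024387, 2/7 · 0.0625 = 0.017857, 2/7 · 0.10547 = 0.030134; these sum to 0.055915.
Dividing through by the total gives posterior P(bag A | data) = 0.098107, P(bag B | data) = 0.043613, P(bag C | data) = 0.31936, P(bag D | data) = 0.53892.
Averaging over the posterior, P(white next | data) = (2/5)(0.098107) + (2/9)(0.043613) + (1/2)(0.31936) + (3/4)(0.53892) = 0.6128.

0.613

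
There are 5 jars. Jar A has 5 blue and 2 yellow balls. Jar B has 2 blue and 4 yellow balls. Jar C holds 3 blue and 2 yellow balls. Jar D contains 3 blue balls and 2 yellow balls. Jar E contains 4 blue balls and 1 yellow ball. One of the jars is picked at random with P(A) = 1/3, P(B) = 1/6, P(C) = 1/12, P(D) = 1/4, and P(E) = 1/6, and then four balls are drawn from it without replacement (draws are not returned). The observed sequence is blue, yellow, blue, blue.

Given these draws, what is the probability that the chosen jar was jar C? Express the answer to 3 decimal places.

0.073

Under each hypothesis, the probability of the observed sequence is: P(data | jar A) = (5/7)(2/6)(4/5)(3/4) = 1/7; P(data | jar B) = (2/6)(4/5)(1/4)(0/3) = 0; P(data | jar C) = (3/5)(2/4)(2/3)(1/2) = 1/10; P(data | jar D) = (3/5)(2/4)(2/3)(1/2) = 1/10; P(data | jar E) = (4/5)(1/4)(3/3)(2/2) = 1/5.
Weighting by the prior gives 1/3 · 1/7 = 1/21, 1/6 · 0 = 0, 1/12 · 1/10 = 1/120, 1/4 · 1/10 = 1/40, 1/6 · 1/5 = 1/30; these sum to 4/35.
By Bayes' rule, P(jar C | data) = (1/120) / (4/35) = 7/96.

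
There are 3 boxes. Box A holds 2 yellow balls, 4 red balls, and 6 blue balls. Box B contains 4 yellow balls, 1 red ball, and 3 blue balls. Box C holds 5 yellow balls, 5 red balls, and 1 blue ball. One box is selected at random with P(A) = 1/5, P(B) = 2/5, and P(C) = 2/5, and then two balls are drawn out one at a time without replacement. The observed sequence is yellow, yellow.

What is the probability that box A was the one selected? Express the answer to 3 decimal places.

For each hypothesis, P(data | H) works out to: P(data | box A) = (2/12)(1/11) = 0.015152; P(data | box B) = (4/8)(3/7) = 0.21429; P(data | box C) = (5/11)(4/10) = 0.18182.
Multiplying each by its prior: 1/5 · 0.015152 = 0.0030303, 2/5 · 0.21429 = 0.085714, 2/5 · 0.18182 = 0.072727; with total 0.16147.
By Bayes' rule, P(box A | data) = (0.0030303) / (0.16147) = 0.018767.

0.019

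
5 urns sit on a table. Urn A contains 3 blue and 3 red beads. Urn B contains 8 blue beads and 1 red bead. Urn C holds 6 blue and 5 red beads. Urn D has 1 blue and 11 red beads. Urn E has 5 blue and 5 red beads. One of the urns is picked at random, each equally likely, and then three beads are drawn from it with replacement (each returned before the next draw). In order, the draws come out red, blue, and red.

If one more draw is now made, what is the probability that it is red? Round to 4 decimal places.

0.5446

For each hypothesis, P(data | H) works out to: P(data | urn A) = (3/6)(3/6)(3/6) = 0.125; P(data | urn B) = (1/9)(8/9)(1/9) = 0.010974; P(data | urn C) = (5/11)(6/11)(5/11) = 0.1127; P(data | urn D) = (11/12)(1/12)(11/12) = 0.070023; P(data | urn E) = (5/10)(5/10)(5/10) = 0.125.
Multiplying each by its prior: 1/5 · 0.125 = 0.025, 1/5 · 0.010974 = 0.0021948, 1/5 · 0.1127 = 0.022539, 1/5 · 0.070023 = 0.014005, 1/5 · 0.125 = 0.025; with total 0.088739.
The posterior is then P(urn A | data) = 0.28173, P(urn B | data) = 0.024733, P(urn C | data) = 0.254, P(urn D | data) = 0.15782, P(urn E | data) = 0.28173.
So P(red next | data) = Σ P(red next | H) P(H | data) = (1/2)(0.28173) + (1/9)(0.024733) + (5/11)(0.254) + (11/12)(0.15782) + (1/2)(0.28173) = 0.54459.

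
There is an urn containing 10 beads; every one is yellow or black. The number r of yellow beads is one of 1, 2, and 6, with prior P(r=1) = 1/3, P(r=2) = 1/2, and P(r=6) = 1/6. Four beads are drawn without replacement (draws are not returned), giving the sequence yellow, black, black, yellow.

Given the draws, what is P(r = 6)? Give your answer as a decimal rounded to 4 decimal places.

Under each hypothesis, the probability of the observed sequence is: P(data | r = 1) = (1/10)(9/9)(8/8)(0/7) = 0; P(data | r = 2) = (2/10)(8/9)(7/8)(1/7) = 0.022222; P(data | r = 6) = (6/10)(4/9)(3/8)(5/7) = 0.071429.
Multiplying each by its prior: 1/3 · 0 = 0, 1/2 · 0.022222 = 0.011111, 1/6 · 0.071429 = 0.011905; with total 0.023016.
So P(r = 6 | data) = (0.011905) / (0.023016) = 0.51724.

0.5172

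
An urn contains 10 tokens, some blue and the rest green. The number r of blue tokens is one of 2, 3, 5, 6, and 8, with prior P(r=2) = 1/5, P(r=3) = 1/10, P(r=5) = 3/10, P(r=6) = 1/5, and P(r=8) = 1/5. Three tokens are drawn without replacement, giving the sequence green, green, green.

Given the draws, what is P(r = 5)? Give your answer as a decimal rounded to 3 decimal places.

0.162

The likelihood of the observed sequence under each hypothesis: P(data | r = 2) = (8/10)(7/9)(6/8) = 7/15; P(data | r = 3) = (7/10)(6/9)(5/8) = 7/24; P(data | r = 5) = (5/10)(4/9)(3/8) = 1/12; P(data | r = 6) = (4/10)(3/9)(2/8) = 1/30; P(data | r = 8) = (2/10)(1/9)(0/8) = 0.
Multiplying each by its prior: 1/5 · 7/15 = 7/75, 1/10 · 7/24 = 7/240, 3/10 · 1/12 = 1/40, 1/5 · 1/30 = 1/150, 1/5 · 0 = 0; these sum to 37/240.
By Bayes' rule, P(r = 5 | data) = (1/40) / (37/240) = 6/37.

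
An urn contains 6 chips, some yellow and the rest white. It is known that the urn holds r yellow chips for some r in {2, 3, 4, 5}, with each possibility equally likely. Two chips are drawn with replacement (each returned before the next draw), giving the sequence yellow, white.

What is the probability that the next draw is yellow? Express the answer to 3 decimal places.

For each hypothesis, P(data | H) works out to: P(data | r = 2) = (2/6)(4/6) = 2/9; P(data | r = 3) = (3/6)(3/6) = 1/4; P(data | r = 4) = (4/6)(2/6) = 2/9; P(data | r = 5) = (5/6)(1/6) = 5/36.
Multiplying each by its prior: 1/4 · 2/9 = 1/18, 1/4 · 1/4 = 1/16, 1/4 · 2/9 = 1/18, 1/4 · 5/36 = 5/144; summing to 5/24.
The posterior is then P(r = 2 | data) = 4/15, P(r = 3 | data) = 3/10, P(r = 4 | data) = 4/15, P(r = 5 | data) = 1/6.
Averaging over the posterior, P(yellow next | data) = (1/3)(4/15) + (1/2)(3/10) + (2/3)(4/15) + (5/6)(1/6) = 5/9.

0.556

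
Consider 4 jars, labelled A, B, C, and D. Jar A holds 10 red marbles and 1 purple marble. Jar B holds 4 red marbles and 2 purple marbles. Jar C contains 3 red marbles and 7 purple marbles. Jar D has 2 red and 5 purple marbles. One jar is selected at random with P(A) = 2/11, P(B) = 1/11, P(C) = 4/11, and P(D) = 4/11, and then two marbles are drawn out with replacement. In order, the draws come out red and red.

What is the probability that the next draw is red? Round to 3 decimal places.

Compute the likelihood of the observed sequence for each case: P(data | jar A) = (10/11)(10/11) = 0.82645; P(data | jar B) = (4/6)(4/6) = 0.44444; P(data | jar C) = (3/10)(3/10) = 0.09; P(data | jar D) = (2/7)(2/7) = 0.081633.
Multiplying each by its prior: 2/11 · 0.82645 = 0.15026, 1/11 · 0.44444 = 0.040404, 4/11 · 0.09 = 0.032727, 4/11 · 0.081633 = 0.029685; these sum to 0.25308.
Dividing through by the total gives posterior P(jar A | data) = 0.59374, P(jar B | data) = 0.15965, P(jar C | data) = 0.12932, P(jar D | data) = 0.11729.
Averaging over the posterior, P(red next | data) = (10/11)(0.59374) + (2/3)(0.15965) + (3/10)(0.12932) + (2/7)(0.11729) = 0.7185.

0.719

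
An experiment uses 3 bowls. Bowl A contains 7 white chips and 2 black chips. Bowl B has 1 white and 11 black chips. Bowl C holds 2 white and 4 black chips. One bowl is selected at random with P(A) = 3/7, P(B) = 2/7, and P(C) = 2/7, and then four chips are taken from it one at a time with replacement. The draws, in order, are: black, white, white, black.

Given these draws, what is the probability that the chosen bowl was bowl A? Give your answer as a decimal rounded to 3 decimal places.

0.448

For each hypothesis, P(data | H) works out to: P(data | bowl A) = (2/9)(7/9)(7/9)(2/9) = 0.029873; P(data | bowl B) = (11/12)(1/12)(1/12)(11/12) = 0.0058353; P(data | bowl C) = (4/6)(2/6)(2/6)(4/6) = 0.049383.
Multiplying each by its prior: 3/7 · 0.029873 = 0.012803, 2/7 · 0.0058353 = 0.0016672, 2/7 · 0.049383 = 0.014109; summing to 0.028579.
By Bayes' rule, P(bowl A | data) = (0.012803) / (0.028579) = 0.44798.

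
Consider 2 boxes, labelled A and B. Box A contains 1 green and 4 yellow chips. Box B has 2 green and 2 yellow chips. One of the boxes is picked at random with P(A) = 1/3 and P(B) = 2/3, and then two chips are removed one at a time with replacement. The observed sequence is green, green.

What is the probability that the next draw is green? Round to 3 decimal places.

0.478

For each hypothesis, P(data | H) works out to: P(data | box A) = (1/5)(1/5) = 1/25; P(data | box B) = (2/4)(2/4) = 1/4.
Weighting by the prior gives 1/3 · 1/25 = 1/75, 2/3 · 1/4 = 1/6; these sum to 9/50.
Normalising, the posterior is P(box A | data) = 2/27, P(box B | data) = 25/27.
Averaging over the posterior, P(green next | data) = (1/5)(2/27) + (1/2)(25/27) = 43/90.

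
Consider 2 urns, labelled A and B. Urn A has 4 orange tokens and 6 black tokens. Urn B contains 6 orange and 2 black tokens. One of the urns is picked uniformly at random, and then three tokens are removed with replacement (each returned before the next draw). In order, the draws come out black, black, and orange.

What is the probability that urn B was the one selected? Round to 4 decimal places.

Under each hypothesis, the probability of the observed sequence is: P(data | urn A) = (6/10)(6/10)(4/10) = 0.144; P(data | urn B) = (2/8)(2/8)(6/8) = 0.046875.
Weighting by the prior gives 1/2 · 0.144 = 0.072, 1/2 · 0.046875 = 0.023438; summing to 0.095437.
Therefore the posterior P(urn B | data) = (0.023438) / (0.095437) = 0.24558.

0.2456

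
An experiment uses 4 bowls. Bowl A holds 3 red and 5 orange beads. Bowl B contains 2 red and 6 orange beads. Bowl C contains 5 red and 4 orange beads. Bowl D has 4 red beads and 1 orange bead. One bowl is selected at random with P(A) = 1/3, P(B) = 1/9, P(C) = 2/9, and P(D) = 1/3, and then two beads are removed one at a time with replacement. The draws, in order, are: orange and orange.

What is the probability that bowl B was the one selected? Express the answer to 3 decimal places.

0.250

The likelihood of the observed sequence under each hypothesis: P(data | bowl A) = (5/8)(5/8) = 0.39062; P(data | bowl B) = (6/8)(6/8) = 0.5625; P(data | bowl C) = (4/9)(4/9) = 0.19753; P(data | bowl D) = (1/5)(1/5) = 0.04.
The prior-weighted likelihoods are 1/3 · 0.39062 = 0.13021, 1/9 · 0.5625 = 0.0625, 2/9 · 0.19753 = 0.043896, 1/3 · 0.04 = 0.013333; summing to 0.24994.
Therefore the posterior P(bowl B | data) = (0.0625) / (0.24994) = 0.25006.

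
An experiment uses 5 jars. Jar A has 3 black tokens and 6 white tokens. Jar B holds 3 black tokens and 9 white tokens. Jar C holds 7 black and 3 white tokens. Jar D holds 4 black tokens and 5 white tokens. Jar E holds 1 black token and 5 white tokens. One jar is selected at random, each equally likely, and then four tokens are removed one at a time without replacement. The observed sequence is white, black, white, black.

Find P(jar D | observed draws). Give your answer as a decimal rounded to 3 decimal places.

Compute the likelihood of the observed sequence for each case: P(data | jar A) = (6/9)(3/8)(5/7)(2/6) = 0.059524; P(data | jar B) = (9/12)(3/11)(8/10)(2/9) = 0.036364; P(data | jar C) = (3/10)(7/9)(2/8)(6/7) = 0.05; P(data | jar D) = (5/9)(4/8)(4/7)(3/6) = 0.079365; P(data | jar E) = (5/6)(1/5)(4/4)(0/3) = 0.
The prior-weighted likelihoods are 1/5 · 0.059524 = 0.011905, 1/5 · 0.036364 = 0.0072727, 1/5 · 0.05 = 0.01, 1/5 · 0.079365 = 0.015873, 1/5 · 0 = 0; summing to 0.045051.
Hence P(jar D | data) = (0.015873) / (0.045051) = 0.35234.

0.352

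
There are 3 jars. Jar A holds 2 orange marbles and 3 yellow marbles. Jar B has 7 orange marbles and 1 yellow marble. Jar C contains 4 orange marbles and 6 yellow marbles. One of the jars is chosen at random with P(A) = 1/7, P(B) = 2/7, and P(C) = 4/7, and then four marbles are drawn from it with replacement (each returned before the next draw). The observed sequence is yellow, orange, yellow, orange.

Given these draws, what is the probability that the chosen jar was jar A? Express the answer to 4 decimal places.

Under each hypothesis, the probability of the observed sequence is: P(data | jar A) = (3/5)(2/5)(3/5)(2/5) = 0.0576; P(data | jar B) = (1/8)(7/8)(1/8)(7/8) = 0.011963; P(data | jar C) = (6/10)(4/10)(6/10)(4/10) = 0.0576.
Multiplying each by its prior: 1/7 · 0.0576 = 0.0082286, 2/7 · 0.011963 = 0.003418, 4/7 · 0.0576 = 0.032914; summing to 0.044561.
Hence P(jar A | data) = (0.0082286) / (0.044561) = 0.18466.

0.1847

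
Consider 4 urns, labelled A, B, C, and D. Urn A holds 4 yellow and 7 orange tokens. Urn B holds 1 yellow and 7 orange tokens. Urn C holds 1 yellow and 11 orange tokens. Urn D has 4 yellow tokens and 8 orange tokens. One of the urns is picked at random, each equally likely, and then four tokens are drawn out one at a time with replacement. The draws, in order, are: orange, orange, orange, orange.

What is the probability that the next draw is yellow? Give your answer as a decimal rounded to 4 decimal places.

Under each hypothesis, the probability of the observed sequence is: P(data | urn A) = (7/11)(7/11)(7/11)(7/11) = 0.16399; P(data | urn B) = (7/8)(7/8)(7/8)(7/8) = 0.58618; P(data | urn C) = (11/12)(11/12)(11/12)(11/12) = 0.70607; P(data | urn D) = (8/12)(8/12)(8/12)(8/12) = 0.19753.
Weighting by the prior gives 1/4 · 0.16399 = 0.040998, 1/4 · 0.58618 = 0.14655, 1/4 · 0.70607 = 0.17652, 1/4 · 0.19753 = 0.049383; these sum to 0.41344.
The posterior is then P(urn A | data) = 0.099162, P(urn B | data) = 0.35445, P(urn C | data) = 0.42694, P(urn D | data) = 0.11944.
The predictive probability is P(yellow next | data) = (4/11)(0.099162) + (1/8)(0.35445) + (1/12)(0.42694) + (1/3)(0.11944) = 0.15576.

0.1558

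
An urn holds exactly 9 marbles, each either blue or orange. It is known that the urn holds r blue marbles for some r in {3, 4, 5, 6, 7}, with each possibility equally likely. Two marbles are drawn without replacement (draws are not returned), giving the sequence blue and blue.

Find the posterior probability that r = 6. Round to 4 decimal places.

Under each hypothesis, the probability of the observed sequence is: P(data | r = 3) = (3/9)(2/8) = 1/12; P(data | r = 4) = (4/9)(3/8) = 1/6; P(data | r = 5) = (5/9)(4/8) = 5/18; P(data | r = 6) = (6/9)(5/8) = 5/12; P(data | r = 7) = (7/9)(6/8) = 7/12.
The prior-weighted likelihoods are 1/5 · 1/12 = 1/60, 1/5 · 1/6 = 1/30, 1/5 · 5/18 = 1/18, 1/5 · 5/12 = 1/12, 1/5 · 7/12 = 7/60; with total 11/36.
Therefore the posterior P(r = 6 | data) = (1/12) / (11/36) = 3/11.

0.2727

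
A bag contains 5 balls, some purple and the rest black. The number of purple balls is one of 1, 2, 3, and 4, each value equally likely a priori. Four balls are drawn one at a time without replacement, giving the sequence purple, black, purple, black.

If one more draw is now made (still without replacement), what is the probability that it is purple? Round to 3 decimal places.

Compute the likelihood of the observed sequence for each case: P(data | r = 1) = (1/5)(4/4)(0/3) = 0; P(data | r = 2) = (2/5)(3/4)(1/3)(2/2) = 1/10; P(data | r = 3) = (3/5)(2/4)(2/3)(1/2) = 1/10; P(data | r = 4) = (4/5)(1/4)(3/3)(0/2) = 0.
Weighting by the prior gives 1/4 · 0 = 0, 1/4 · 1/10 = 1/40, 1/4 · 1/10 = 1/40, 1/4 · 0 = 0; summing to 1/20.
Dividing through by the total gives posterior P(r = 1 | data) = 0, P(r = 2 | data) = 1/2, P(r = 3 | data) = 1/2, P(r = 4 | data) = 0.
Averaging over the posterior, P(purple next | data) = (0)(1/2) + (1)(1/2) = 1/2.

0.500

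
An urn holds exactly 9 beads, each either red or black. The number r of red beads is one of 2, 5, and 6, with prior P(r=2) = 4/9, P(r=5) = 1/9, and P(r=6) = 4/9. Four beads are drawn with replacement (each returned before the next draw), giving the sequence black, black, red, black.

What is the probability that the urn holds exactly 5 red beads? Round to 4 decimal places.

0.0862

Under each hypothesis, the probability of the observed sequence is: P(data | r = 2) = (7/9)(7/9)(2/9)(7/9) = 0.10456; P(data | r = 5) = (4/9)(4/9)(5/9)(4/9) = 0.048773; P(data | r = 6) = (3/9)(3/9)(6/9)(3/9) = 0.024691.
Multiplying each by its prior: 4/9 · 0.10456 = 0.04647, 1/9 · 0.048773 = 0.0054192, 4/9 · 0.024691 = 0.010974; with total 0.062863.
Therefore the posterior P(r = 5 | data) = (0.0054192) / (0.062863) = 0.086207.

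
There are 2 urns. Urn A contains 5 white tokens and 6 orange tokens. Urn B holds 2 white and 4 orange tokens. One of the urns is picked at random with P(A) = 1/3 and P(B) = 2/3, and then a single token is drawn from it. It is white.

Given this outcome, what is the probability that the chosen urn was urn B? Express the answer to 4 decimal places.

0.5946

The likelihood of this draw under each hypothesis: P(data | urn A) = (5/11) = 5/11; P(data | urn B) = (2/6) = 1/3.
Multiplying each by its prior: 1/3 · 5/11 = 5/33, 2/3 · 1/3 = 2/9; with total 37/99.
Hence P(urn B | data) = (2/9) / (37/99) = 22/37.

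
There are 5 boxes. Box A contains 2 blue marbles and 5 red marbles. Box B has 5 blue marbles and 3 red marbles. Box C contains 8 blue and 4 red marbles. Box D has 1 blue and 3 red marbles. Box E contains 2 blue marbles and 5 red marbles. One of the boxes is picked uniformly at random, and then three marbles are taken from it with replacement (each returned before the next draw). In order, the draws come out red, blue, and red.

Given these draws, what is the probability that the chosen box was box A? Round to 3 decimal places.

Compute the likelihood of the observed sequence for each case: P(data | box A) = (5/7)(2/7)(5/7) = 0.14577; P(data | box B) = (3/8)(5/8)(3/8) = 0.087891; P(data | box C) = (4/12)(8/12)(4/12) = 0.074074; P(data | box D) = (3/4)(1/4)(3/4) = 0.14062; P(data | box E) = (5/7)(2/7)(5/7) = 0.14577.
Multiplying each by its prior: 1/5 · 0.14577 = 0.029155, 1/5 · 0.087891 = 0.017578, 1/5 · 0.074074 = 0.014815, 1/5 · 0.14062 = 0.028125, 1/5 · 0.14577 = 0.029155; these sum to 0.11883.
Therefore the posterior P(box A | data) = (0.029155) / (0.11883) = 0.24535.

0.245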